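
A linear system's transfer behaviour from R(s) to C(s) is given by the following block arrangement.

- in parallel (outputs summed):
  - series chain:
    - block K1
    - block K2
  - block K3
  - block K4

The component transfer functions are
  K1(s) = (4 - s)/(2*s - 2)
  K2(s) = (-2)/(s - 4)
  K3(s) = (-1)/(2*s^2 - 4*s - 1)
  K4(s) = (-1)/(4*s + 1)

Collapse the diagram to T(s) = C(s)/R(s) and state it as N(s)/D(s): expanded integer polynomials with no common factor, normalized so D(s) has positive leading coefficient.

(1) series reduction of K1, K2; result 1/(s - 1)
(2) parallel reduction of (K1*K2), K3, K4, giving the overall T(s)

Therefore the answer is (6*s^3 - 12*s^2 - 8*s - 1)/(8*s^4 - 22*s^3 + 6*s^2 + 7*s + 1).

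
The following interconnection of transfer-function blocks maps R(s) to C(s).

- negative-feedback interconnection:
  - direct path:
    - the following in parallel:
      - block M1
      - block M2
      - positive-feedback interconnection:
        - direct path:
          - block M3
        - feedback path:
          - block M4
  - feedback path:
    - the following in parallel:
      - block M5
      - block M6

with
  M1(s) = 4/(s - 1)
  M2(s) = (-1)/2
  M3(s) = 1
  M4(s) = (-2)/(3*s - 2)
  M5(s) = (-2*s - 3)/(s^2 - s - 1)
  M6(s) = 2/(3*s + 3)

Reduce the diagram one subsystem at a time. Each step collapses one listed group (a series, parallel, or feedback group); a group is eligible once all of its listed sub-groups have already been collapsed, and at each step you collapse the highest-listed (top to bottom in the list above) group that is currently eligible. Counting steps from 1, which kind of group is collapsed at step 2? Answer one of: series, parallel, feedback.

Step 1. collapse the loop (M3 forward, M4 return)
Step 2. parallel reduction of M1, M2, [M3/(1-M3*M4)]
Step 3. parallel reduction of M5, M6
Step 4. feedback reduction of (M1+M2+[M3/(1-M3*M4)]), (M5+M6)
The group at step 2 is a parallel group.

Hence the answer: parallel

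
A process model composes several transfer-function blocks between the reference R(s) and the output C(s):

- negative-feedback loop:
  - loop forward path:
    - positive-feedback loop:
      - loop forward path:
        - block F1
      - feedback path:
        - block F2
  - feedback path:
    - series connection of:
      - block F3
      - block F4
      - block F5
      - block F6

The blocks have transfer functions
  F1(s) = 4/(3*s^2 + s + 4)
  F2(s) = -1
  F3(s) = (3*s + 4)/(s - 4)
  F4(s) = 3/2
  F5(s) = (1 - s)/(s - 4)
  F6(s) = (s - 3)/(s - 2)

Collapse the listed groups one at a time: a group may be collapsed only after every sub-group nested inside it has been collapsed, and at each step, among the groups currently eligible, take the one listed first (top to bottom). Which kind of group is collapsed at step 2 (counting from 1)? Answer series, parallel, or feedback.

Reducing step by step:

Step 1 - collapse the loop (F1 forward, F2 return)
Step 2 - combine F3, F4, F5, F6 in series
Step 3 - reduce the feedback loop with forward [F1/(1-F1*F2)] and return (F3*F4*F5*F6)
So the answer for step 2 is series.

Answer: series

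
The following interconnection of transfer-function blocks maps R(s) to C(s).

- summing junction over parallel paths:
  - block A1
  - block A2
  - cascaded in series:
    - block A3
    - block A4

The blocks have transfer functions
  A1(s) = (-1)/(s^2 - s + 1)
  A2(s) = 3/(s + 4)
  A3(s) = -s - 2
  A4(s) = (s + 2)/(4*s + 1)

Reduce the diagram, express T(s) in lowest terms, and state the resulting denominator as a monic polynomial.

[1] multiply A3, A4 (series) gives (-s^2 - 4*s - 4)/(4*s + 1)
[2] combine A1, A2, (A3*A4) in parallel gives (-s^5 - 7*s^4 - s^3 - 17*s^2 - 12*s - 17)/(4*s^4 + 13*s^3 - 9*s^2 + 13*s + 4)
That last expression is T(s), already simplified. Scaling its denominator by 1/4 (the reciprocal of the leading coefficient) yields the monic denominator.

Hence the answer: s^4 + 13*s^3/4 - 9*s^2/4 + 13*s/4 + 1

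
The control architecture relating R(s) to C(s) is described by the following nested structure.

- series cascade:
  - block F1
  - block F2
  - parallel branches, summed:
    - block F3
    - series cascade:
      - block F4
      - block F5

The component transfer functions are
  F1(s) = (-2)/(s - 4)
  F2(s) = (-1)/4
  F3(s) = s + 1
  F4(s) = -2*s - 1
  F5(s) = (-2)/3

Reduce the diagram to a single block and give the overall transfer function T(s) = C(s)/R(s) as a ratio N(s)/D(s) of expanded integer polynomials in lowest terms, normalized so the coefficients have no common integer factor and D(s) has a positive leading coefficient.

First reduce the diagram to T(s).

Step 1. cascade F4, F5 gives 4*s/3 + 2/3
Step 2. sum the parallel branches F3, (F4*F5) gives 7*s/3 + 5/3
Step 3. multiply F1, F2, (F3+(F4*F5)) (series): this yields T(s), and no further normalization is needed

Answer: (7*s + 5)/(6*s - 24)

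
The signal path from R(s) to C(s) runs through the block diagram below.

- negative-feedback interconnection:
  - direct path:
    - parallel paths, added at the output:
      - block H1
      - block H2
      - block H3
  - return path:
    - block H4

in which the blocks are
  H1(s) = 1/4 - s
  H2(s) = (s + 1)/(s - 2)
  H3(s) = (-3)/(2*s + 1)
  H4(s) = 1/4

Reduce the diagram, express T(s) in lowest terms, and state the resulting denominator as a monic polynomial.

[1] add H1, H2, H3 (parallel) gives (-8*s^3 + 22*s^2 + 5*s + 26)/(8*s^2 - 12*s - 8)
[2] feedback reduction of (H1+H2+H3), H4 gives (32*s^3 - 88*s^2 - 20*s - 104)/(8*s^3 - 54*s^2 + 43*s + 6)
The result of step 2 is T(s) in lowest terms. Its denominator has leading coefficient 8; dividing the denominator through by 8 makes it monic.

Hence the answer: s^3 - 27*s^2/4 + 43*s/8 + 3/4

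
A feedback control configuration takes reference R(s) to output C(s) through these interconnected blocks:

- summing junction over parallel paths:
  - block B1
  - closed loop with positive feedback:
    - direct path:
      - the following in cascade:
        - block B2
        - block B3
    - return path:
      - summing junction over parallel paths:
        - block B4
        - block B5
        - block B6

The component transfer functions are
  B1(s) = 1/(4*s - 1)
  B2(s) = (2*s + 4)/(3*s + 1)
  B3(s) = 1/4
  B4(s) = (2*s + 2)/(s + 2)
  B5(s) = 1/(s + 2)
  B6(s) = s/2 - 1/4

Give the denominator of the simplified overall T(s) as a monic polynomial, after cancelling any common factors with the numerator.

(1) series reduction of B2, B3, giving (s + 2)/(6*s + 2)
(2) combine B4, B5, B6 in parallel, giving (2*s^2 + 11*s + 10)/(4*s + 8)
(3) close the feedback loop around (B2*B3), (B4+B5+B6), giving (-4*s - 8)/(2*s^2 - 13*s + 2)
(4) parallel reduction of B1, [(B2*B3)/(1-(B2*B3)*(B4+B5+B6))], giving (-14*s^2 - 41*s + 10)/(8*s^3 - 54*s^2 + 21*s - 2)
T(s) is the step-4 result (common factors already cancelled). Leading coefficient of the denominator: 8. Divide through by 8 for the monic polynomial.

Answer: s^3 - 27*s^2/4 + 21*s/8 - 1/4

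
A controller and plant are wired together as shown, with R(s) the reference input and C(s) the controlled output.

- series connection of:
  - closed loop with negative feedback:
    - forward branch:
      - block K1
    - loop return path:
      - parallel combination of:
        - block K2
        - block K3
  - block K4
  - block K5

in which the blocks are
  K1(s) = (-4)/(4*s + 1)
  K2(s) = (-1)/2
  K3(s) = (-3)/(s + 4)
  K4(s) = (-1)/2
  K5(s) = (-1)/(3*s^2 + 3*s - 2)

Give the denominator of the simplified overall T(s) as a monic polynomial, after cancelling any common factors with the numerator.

Step 1 - sum the parallel branches K2, K3 -> (-s - 10)/(2*s + 8)
Step 2 - feedback reduction of K1, (K2+K3) -> (-4*s - 16)/(4*s^2 + 19*s + 24)
Step 3 - combine [K1/(1+K1*(K2+K3))], K4, K5 in series -> (-2*s - 8)/(12*s^4 + 69*s^3 + 121*s^2 + 34*s - 48)
Step 3 gives the fully reduced T(s), with no common factor left to cancel. The denominator's leading coefficient is 12, so divide each of its coefficients by 12 to get the monic form.

Hence the answer: s^4 + 23*s^3/4 + 121*s^2/12 + 17*s/6 - 4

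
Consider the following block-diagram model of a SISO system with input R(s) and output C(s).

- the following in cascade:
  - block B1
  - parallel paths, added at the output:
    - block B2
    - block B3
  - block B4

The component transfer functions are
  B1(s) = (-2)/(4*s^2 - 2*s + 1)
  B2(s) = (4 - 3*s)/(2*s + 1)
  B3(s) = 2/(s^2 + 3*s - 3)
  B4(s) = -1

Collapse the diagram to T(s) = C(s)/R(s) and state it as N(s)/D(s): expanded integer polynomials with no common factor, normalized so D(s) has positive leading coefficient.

Answer: (-6*s^3 - 10*s^2 + 50*s - 20)/(8*s^5 + 24*s^4 - 24*s^3 + s^2 + 3*s - 3)

Working:
(1) add B2, B3 (parallel); result (-3*s^3 - 5*s^2 + 25*s - 10)/(2*s^3 + 7*s^2 - 3*s - 3)
(2) cascade B1, (B2+B3), B4, which is the overall transfer function T(s) = C(s)/R(s) in lowest terms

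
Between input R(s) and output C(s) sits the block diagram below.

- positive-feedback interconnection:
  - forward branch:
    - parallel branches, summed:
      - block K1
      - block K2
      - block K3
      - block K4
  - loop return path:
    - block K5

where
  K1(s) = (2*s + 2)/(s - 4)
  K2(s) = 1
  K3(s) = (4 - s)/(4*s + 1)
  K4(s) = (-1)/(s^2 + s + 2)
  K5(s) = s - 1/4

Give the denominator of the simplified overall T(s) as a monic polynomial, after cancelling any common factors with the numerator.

The answer is s^5 + 29*s^4/44 + 21*s^3/22 + 53*s^2/44 + 5*s/44 + 16/11.

Reasoning:
1. add K1, K2, K3, K4 (parallel) -> (11*s^4 + 14*s^3 + 3*s^2 + 3*s - 32)/(4*s^4 - 11*s^3 - 11*s^2 - 34*s - 8)
2. close the feedback loop around (K1+K2+K3+K4), K5 -> (-44*s^4 - 56*s^3 - 12*s^2 - 12*s + 128)/(44*s^5 + 29*s^4 + 42*s^3 + 53*s^2 + 5*s + 64)
The result of step 2 is T(s) in lowest terms. Its denominator has leading coefficient 44; dividing the denominator through by 44 makes it monic.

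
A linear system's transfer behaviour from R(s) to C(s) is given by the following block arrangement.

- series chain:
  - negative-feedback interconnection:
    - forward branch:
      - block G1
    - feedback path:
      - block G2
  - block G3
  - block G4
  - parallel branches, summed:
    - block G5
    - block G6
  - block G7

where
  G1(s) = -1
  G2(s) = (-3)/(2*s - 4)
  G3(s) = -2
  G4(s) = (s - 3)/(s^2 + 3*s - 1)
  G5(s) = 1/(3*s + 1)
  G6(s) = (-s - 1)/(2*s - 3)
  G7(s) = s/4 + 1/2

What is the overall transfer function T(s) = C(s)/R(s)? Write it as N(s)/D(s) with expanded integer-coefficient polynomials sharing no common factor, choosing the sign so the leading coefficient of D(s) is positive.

(1) apply the feedback formula to G1, G2 = (4 - 2*s)/(2*s - 1)
(2) add G5, G6 (parallel) = (-3*s^2 - 2*s - 4)/(6*s^2 - 7*s - 3)
(3) cascade [G1/(1+G1*G2)], G3, G4, (G5+G6), G7: this yields T(s), and no further normalization is needed

Answer: (-3*s^5 + 7*s^4 + 14*s^3 - 16*s^2 - 8*s - 48)/(12*s^5 + 16*s^4 - 71*s^3 + 26*s^2 + 8*s - 3)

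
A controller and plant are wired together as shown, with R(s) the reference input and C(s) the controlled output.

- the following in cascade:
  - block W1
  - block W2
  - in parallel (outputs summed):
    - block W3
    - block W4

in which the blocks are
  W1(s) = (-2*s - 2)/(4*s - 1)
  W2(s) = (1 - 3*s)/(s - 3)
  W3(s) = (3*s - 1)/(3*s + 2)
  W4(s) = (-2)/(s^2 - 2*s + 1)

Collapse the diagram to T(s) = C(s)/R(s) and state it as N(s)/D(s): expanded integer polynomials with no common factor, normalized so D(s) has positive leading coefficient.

Reducing step by step:

Step 1 - reduce the parallel group W3, W4; result (3*s^3 - 7*s^2 - s - 5)/(3*s^3 - 4*s^2 - s + 2)
Step 2 - series reduction of W1, W2, (W3+W4): this yields T(s), and no further normalization is needed

Answer: (18*s^5 - 30*s^4 - 40*s^3 - 20*s^2 - 18*s + 10)/(12*s^5 - 55*s^4 + 57*s^3 + 9*s^2 - 29*s + 6)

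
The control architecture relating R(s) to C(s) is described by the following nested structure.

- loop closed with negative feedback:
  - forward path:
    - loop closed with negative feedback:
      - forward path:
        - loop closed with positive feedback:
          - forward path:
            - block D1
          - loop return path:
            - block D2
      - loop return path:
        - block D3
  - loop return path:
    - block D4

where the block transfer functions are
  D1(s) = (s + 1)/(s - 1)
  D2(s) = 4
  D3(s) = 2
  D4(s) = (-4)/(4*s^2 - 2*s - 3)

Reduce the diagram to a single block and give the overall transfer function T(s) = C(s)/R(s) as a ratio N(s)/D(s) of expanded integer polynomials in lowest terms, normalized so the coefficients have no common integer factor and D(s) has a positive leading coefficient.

Step 1. apply the feedback formula to D1, D2: (-s - 1)/(3*s + 5)
Step 2. collapse the loop ([D1/(1-D1*D2)] forward, D3 return): (-s - 1)/(s + 3)
Step 3. apply the feedback formula to [[D1/(1-D1*D2)]/(1+[D1/(1-D1*D2)]*D3)], D4, giving the overall T(s)

Therefore the answer is (-4*s^3 - 2*s^2 + 5*s + 3)/(4*s^3 + 10*s^2 - 5*s - 5).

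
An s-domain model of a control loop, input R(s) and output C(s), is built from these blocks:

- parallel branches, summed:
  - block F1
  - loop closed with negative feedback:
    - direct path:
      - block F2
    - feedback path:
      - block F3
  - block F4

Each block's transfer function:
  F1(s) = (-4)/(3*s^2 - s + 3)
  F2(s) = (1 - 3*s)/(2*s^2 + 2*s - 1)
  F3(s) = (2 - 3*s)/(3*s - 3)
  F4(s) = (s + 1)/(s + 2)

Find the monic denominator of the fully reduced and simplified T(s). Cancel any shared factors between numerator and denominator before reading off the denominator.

Answer: s^6 + 19*s^5/6 - s^4/6 - 5*s^3/3 + 61*s^2/18 - 103*s/18 + 5/3

Working:
(1) feedback reduction of F2, F3 gives (-9*s^2 + 12*s - 3)/(6*s^3 + 9*s^2 - 18*s + 5)
(2) parallel reduction of F1, [F2/(1+F2*F3)], F4 gives (18*s^6 + 12*s^5 - 57*s^4 - 27*s^3 - 56*s^2 + 149*s - 43)/(18*s^6 + 57*s^5 - 3*s^4 - 30*s^3 + 61*s^2 - 103*s + 30)
Step 2 gives the fully reduced T(s), with no common factor left to cancel. The denominator's leading coefficient is 18, so divide each of its coefficients by 18 to get the monic form.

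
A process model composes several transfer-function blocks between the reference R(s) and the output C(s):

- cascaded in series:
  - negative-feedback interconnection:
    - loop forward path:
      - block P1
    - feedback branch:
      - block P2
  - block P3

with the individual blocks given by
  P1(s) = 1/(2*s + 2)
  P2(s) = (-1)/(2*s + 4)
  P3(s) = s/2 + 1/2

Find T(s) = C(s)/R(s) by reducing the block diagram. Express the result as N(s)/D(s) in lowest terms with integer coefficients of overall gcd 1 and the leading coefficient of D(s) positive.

[1] reduce the feedback loop with forward P1 and return P2 = (2*s + 4)/(4*s^2 + 12*s + 7)
[2] cascade [P1/(1+P1*P2)], P3, which is the overall transfer function T(s) = C(s)/R(s) in lowest terms

Final answer: (s^2 + 3*s + 2)/(4*s^2 + 12*s + 7)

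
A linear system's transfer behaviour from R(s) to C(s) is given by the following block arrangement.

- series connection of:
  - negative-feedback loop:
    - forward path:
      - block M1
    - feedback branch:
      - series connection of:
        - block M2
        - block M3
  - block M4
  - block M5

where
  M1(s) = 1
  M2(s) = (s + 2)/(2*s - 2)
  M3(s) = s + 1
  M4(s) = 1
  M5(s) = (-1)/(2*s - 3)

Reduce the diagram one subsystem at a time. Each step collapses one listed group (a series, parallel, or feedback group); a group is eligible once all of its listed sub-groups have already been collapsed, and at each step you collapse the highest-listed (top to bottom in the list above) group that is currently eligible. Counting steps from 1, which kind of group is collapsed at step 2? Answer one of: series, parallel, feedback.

Reducing step by step:

(1) multiply M2, M3 (series)
(2) feedback reduction of M1, (M2*M3)
(3) multiply [M1/(1+M1*(M2*M3))], M4, M5 (series)
Step 2: feedback.

Answer: feedback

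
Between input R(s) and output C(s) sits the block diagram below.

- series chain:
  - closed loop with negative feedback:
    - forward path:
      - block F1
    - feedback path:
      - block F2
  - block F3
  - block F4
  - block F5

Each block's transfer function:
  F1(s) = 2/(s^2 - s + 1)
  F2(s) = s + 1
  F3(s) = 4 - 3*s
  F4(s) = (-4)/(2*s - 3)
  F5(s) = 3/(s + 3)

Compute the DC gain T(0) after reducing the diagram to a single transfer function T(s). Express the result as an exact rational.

Step 1. reduce the feedback loop with forward F1 and return F2; result 2/(s^2 + s + 3)
Step 2. series reduction of [F1/(1+F1*F2)], F3, F4, F5; result (72*s - 96)/(2*s^4 + 5*s^3 - 27)
That last expression is T(s); at s = 0 only the constant terms survive, so T(0) = -96/(-27) = 32/9.

Final answer: 32/9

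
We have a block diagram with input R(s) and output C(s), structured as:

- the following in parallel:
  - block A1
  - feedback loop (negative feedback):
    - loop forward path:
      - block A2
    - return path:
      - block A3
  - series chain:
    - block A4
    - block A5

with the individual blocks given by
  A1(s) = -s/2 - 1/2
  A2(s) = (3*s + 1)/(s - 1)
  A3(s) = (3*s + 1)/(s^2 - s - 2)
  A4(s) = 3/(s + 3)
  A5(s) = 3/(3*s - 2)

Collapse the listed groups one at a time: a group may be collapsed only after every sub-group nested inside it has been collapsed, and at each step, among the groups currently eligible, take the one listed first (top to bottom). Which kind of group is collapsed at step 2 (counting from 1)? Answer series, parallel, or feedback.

The answer is series.

Reasoning:
Step 1. feedback reduction of A2, A3
Step 2. combine A4, A5 in series
Step 3. combine A1, [A2/(1+A2*A3)], (A4*A5) in parallel
So the answer for step 2 is series.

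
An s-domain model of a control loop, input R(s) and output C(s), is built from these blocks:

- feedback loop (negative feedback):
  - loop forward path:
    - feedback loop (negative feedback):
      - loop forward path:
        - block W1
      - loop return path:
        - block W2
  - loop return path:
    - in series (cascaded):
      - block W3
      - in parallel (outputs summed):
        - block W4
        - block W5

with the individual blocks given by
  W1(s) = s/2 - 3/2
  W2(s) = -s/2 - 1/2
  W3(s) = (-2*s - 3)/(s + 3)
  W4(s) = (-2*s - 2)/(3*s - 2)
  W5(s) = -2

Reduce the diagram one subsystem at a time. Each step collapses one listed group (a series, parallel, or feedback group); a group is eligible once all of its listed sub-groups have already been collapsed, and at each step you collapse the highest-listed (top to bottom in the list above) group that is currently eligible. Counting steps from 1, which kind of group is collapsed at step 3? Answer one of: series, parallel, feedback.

Step 1. feedback reduction of W1, W2
Step 2. reduce the parallel group W4, W5
Step 3. combine W3, (W4+W5) in series
Step 4. collapse the loop ([W1/(1+W1*W2)] forward, (W3*(W4+W5)) return)
So the answer for step 3 is series.

Therefore the answer is series.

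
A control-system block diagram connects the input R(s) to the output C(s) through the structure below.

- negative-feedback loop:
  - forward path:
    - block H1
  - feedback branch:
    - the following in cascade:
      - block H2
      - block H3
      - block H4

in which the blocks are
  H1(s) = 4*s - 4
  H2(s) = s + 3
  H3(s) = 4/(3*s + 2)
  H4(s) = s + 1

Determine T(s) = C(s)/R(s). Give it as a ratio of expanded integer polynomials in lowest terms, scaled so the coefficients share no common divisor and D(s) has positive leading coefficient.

(1) multiply H2, H3, H4 (series) -> (4*s^2 + 16*s + 12)/(3*s + 2)
(2) apply the feedback formula to H1, (H2*H3*H4), giving the overall T(s)

Final answer: (12*s^2 - 4*s - 8)/(16*s^3 + 48*s^2 - 13*s - 46)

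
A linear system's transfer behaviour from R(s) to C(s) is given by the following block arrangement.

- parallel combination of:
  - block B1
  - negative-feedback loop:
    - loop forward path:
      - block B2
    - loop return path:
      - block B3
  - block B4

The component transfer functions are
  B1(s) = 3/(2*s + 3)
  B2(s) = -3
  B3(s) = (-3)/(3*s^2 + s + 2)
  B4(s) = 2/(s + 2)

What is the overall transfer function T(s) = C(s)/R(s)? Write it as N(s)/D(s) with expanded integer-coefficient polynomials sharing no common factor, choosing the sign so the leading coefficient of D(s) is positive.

Answer: (-18*s^4 - 48*s^3 - 44*s^2 + 29*s + 96)/(6*s^4 + 23*s^3 + 47*s^2 + 83*s + 66)

Working:
1. reduce the feedback loop with forward B2 and return B3 = (-9*s^2 - 3*s - 6)/(3*s^2 + s + 11)
2. reduce the parallel group B1, [B2/(1+B2*B3)], B4, which is the overall transfer function T(s) = C(s)/R(s) in lowest terms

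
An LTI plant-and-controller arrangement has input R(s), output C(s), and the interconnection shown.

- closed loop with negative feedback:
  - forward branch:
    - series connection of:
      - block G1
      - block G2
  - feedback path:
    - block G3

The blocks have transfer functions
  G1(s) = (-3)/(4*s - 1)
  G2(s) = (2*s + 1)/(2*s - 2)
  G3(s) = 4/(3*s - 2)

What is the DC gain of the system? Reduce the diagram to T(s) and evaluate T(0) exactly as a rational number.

Answer: -3/8

Working:
1. combine G1, G2 in series; result (-6*s - 3)/(8*s^2 - 10*s + 2)
2. close the feedback loop around (G1*G2), G3; result (-18*s^2 + 3*s + 6)/(24*s^3 - 46*s^2 + 2*s - 16)
The step-2 result is T(s). Setting s = 0: T(0) = 6/(-16) = -3/8.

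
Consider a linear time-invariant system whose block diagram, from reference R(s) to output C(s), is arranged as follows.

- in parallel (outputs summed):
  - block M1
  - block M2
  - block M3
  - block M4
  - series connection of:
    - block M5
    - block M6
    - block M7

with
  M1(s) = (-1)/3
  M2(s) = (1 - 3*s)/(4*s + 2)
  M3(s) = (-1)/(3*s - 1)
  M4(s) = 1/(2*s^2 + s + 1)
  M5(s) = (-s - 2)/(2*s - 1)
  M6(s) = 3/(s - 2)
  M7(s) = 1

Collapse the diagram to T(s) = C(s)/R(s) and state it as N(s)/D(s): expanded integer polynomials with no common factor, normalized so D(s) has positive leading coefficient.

First reduce the diagram to T(s).

Step 1. combine M5, M6, M7 in series: (-3*s - 6)/(2*s^2 - 5*s + 2)
Step 2. parallel reduction of M1, M2, M3, M4, (M5*M6*M7) - this is the overall T(s), already in the required normalized form

Answer: (-156*s^6 + 112*s^5 - 603*s^4 - 369*s^3 - 247*s^2 + 89*s + 10)/(144*s^6 - 264*s^5 - 36*s^4 - 54*s^3 + 48*s^2 + 30*s - 12)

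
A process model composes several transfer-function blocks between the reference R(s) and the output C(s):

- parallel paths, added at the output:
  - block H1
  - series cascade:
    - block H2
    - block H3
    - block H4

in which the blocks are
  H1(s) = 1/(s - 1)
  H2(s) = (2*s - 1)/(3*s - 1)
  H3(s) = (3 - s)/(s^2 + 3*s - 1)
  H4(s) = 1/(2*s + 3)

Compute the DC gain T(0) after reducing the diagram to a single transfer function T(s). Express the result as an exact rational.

The answer is -2.

Reasoning:
Step 1 - combine H2, H3, H4 in series gives (-2*s^2 + 7*s - 3)/(6*s^4 + 25*s^3 + 12*s^2 - 16*s + 3)
Step 2 - reduce the parallel group H1, (H2*H3*H4) gives (6*s^4 + 23*s^3 + 21*s^2 - 26*s + 6)/(6*s^5 + 19*s^4 - 13*s^3 - 28*s^2 + 19*s - 3)
That last expression is T(s); at s = 0 only the constant terms survive, so T(0) = 6/(-3) = -2.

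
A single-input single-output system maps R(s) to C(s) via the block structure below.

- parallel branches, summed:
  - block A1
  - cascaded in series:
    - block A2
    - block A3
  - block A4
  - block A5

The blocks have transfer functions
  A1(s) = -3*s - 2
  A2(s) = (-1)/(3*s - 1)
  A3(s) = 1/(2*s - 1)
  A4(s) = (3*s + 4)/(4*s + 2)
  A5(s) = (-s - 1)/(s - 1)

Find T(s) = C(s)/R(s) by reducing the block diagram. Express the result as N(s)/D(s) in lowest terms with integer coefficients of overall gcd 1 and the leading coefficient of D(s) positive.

[1] series reduction of A2, A3 = (-1)/(6*s^2 - 5*s + 1)
[2] parallel reduction of A1, (A2*A3), A4, A5; the result is T(s) itself (integer coefficients, no common factor, positive leading denominator coefficient)

Final answer: (-72*s^5 + 42*s^4 + 33*s^3 - 44*s^2 + 17*s)/(24*s^4 - 32*s^3 + 2*s^2 + 8*s - 2)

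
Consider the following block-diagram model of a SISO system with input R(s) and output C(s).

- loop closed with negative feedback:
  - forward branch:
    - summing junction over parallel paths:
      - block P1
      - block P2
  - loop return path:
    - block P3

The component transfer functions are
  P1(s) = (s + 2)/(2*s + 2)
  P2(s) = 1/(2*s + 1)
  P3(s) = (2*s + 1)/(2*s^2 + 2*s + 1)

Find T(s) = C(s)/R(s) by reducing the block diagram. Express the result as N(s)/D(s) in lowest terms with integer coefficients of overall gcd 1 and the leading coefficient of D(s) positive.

Step 1: sum the parallel branches P1, P2 gives (2*s^2 + 7*s + 4)/(4*s^2 + 6*s + 2)
Step 2: apply the feedback formula to (P1+P2), P3: this yields T(s), and no further normalization is needed

Answer: (4*s^4 + 18*s^3 + 24*s^2 + 15*s + 4)/(8*s^4 + 24*s^3 + 36*s^2 + 25*s + 6)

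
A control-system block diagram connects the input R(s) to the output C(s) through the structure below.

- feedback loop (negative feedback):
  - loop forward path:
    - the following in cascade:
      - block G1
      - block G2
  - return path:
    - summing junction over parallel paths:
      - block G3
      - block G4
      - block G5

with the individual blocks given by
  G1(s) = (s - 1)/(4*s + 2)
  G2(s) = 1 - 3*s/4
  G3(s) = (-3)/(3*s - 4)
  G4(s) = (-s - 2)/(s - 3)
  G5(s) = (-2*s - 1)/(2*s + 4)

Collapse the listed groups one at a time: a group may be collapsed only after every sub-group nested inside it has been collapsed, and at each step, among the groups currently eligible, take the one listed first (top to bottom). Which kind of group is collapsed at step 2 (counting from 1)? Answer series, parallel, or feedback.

The answer is parallel.

Reasoning:
Step 1: series reduction of G1, G2
Step 2: sum the parallel branches G3, G4, G5
Step 3: collapse the loop ((G1*G2) forward, (G3+G4+G5) return)
Step 2 collapses a parallel group.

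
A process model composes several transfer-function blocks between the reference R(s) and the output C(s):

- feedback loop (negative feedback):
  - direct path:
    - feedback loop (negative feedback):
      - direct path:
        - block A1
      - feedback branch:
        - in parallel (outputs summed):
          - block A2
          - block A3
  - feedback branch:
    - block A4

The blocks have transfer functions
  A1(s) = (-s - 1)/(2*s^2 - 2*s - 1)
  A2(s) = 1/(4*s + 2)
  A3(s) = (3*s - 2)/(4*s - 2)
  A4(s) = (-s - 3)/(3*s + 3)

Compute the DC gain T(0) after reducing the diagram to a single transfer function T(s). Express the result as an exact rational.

First reduce the diagram to T(s).

Step 1. combine A2, A3 in parallel -> (6*s^2 + s - 3)/(8*s^2 - 2)
Step 2. apply the feedback formula to A1, (A2+A3) -> (-8*s^3 - 8*s^2 + 2*s + 2)/(16*s^4 - 22*s^3 - 19*s^2 + 6*s + 5)
Step 3. reduce the feedback loop with forward [A1/(1+A1*(A2+A3))] and return A4 -> (-24*s^3 - 24*s^2 + 6*s + 6)/(48*s^4 - 58*s^3 - 33*s^2 + 16*s + 9)
DC gain: substitute s = 0 into T(s) from step 3: T(0) = 6/9 = 2/3.

Answer: 2/3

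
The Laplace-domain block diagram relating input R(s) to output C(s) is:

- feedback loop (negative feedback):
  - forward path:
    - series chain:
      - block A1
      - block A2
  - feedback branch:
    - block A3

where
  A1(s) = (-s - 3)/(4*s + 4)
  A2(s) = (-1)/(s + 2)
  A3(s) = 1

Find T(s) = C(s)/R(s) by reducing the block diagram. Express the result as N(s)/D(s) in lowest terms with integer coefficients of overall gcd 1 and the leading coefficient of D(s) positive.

First reduce the diagram to T(s).

Step 1 - series reduction of A1, A2: (s + 3)/(4*s^2 + 12*s + 8)
Step 2 - reduce the feedback loop with forward (A1*A2) and return A3, which is the overall transfer function T(s) = C(s)/R(s) in lowest terms

Answer: (s + 3)/(4*s^2 + 13*s + 11)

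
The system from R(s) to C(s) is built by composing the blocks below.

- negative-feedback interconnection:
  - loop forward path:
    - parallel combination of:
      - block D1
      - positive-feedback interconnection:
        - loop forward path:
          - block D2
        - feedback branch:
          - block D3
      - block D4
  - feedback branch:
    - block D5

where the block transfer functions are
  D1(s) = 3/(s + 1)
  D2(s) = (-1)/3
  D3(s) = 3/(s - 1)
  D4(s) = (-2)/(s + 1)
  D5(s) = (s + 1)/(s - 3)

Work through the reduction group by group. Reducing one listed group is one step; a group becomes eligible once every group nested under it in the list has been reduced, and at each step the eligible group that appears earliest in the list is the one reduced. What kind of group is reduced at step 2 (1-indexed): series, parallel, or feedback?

Answer: parallel

Working:
[1] collapse the loop (D2 forward, D3 return)
[2] reduce the parallel group D1, [D2/(1-D2*D3)], D4
[3] feedback reduction of (D1+[D2/(1-D2*D3)]+D4), D5
Step 2 collapses a parallel group.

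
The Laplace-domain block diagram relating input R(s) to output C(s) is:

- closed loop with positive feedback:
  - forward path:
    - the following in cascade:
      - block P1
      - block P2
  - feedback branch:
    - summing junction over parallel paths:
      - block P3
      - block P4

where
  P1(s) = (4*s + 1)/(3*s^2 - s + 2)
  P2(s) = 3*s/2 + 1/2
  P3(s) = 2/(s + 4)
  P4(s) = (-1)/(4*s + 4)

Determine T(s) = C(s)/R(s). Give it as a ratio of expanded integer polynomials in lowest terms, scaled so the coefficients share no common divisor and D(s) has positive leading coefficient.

The answer is (48*s^4 + 268*s^3 + 336*s^2 + 132*s + 16)/(24*s^4 + 28*s^3 - 25*s^2 + 13*s + 60).

Reasoning:
1. multiply P1, P2 (series); result (12*s^2 + 7*s + 1)/(6*s^2 - 2*s + 4)
2. add P3, P4 (parallel); result (7*s + 4)/(4*s^2 + 20*s + 16)
3. collapse the loop ((P1*P2) forward, (P3+P4) return): this yields T(s), and no further normalization is needed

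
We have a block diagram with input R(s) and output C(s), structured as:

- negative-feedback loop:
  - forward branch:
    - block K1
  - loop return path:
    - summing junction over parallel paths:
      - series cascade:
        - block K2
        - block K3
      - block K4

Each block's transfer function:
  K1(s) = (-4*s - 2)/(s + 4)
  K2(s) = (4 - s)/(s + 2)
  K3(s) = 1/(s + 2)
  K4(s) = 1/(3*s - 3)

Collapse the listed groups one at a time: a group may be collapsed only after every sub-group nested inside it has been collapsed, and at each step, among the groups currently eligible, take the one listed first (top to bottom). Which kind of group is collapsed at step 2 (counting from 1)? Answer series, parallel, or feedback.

The answer is parallel.

Reasoning:
(1) reduce the series chain K2, K3
(2) add (K2*K3), K4 (parallel)
(3) feedback reduction of K1, ((K2*K3)+K4)
So the answer for step 2 is parallel.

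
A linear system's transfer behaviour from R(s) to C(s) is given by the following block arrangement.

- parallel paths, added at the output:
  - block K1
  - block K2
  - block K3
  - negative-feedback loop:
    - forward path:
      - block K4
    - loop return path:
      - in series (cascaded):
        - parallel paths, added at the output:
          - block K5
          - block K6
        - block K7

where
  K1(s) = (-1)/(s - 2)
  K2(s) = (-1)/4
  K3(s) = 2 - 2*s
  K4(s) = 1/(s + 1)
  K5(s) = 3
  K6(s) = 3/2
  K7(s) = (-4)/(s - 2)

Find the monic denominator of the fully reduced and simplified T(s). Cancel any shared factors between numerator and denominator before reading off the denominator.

First reduce the diagram to T(s).

(1) reduce the parallel group K5, K6; result 9/2
(2) multiply (K5+K6), K7 (series); result (-18)/(s - 2)
(3) close the feedback loop around K4, ((K5+K6)*K7); result (s - 2)/(s^2 - s - 20)
(4) add K1, K2, K3, [K4/(1+K4*((K5+K6)*K7))] (parallel); result (-8*s^4 + 31*s^3 + 123*s^2 - 458*s + 376)/(4*s^3 - 12*s^2 - 72*s + 160)
Step 4 gives the fully reduced T(s), with no common factor left to cancel. The denominator's leading coefficient is 4, so divide each of its coefficients by 4 to get the monic form.

Answer: s^3 - 3*s^2 - 18*s + 40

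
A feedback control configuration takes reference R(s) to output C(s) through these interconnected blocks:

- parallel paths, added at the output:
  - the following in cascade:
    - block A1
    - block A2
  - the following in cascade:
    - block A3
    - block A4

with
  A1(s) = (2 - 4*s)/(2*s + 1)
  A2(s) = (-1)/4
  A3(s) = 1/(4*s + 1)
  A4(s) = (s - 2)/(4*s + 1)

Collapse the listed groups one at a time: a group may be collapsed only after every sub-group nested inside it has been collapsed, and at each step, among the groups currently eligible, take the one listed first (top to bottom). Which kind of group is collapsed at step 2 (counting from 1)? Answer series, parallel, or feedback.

Step 1: reduce the series chain A1, A2
Step 2: combine A3, A4 in series
Step 3: combine (A1*A2), (A3*A4) in parallel
At step 2 the group reduced is series.

Therefore the answer is series.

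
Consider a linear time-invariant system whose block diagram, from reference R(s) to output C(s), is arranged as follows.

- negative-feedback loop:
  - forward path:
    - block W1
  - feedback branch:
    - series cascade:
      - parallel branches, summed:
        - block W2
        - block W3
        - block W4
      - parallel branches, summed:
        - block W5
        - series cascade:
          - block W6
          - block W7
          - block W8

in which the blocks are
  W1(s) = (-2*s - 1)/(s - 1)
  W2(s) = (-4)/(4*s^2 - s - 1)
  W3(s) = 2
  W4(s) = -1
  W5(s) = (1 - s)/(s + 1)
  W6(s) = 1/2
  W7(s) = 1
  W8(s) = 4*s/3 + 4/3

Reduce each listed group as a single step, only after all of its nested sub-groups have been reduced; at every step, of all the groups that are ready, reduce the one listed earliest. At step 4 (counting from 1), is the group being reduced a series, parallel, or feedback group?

Step 1. combine W2, W3, W4 in parallel
Step 2. combine W6, W7, W8 in series
Step 3. combine W5, (W6*W7*W8) in parallel
Step 4. multiply (W2+W3+W4), (W5+(W6*W7*W8)) (series)
Step 5. feedback reduction of W1, ((W2+W3+W4)*(W5+(W6*W7*W8)))
Step 4 collapses a series group.

Final answer: series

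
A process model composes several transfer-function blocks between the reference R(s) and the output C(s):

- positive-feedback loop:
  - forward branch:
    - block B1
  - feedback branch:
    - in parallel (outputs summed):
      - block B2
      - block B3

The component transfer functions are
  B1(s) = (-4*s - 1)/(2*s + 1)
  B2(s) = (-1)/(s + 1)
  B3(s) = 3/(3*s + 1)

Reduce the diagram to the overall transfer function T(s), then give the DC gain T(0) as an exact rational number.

(1) reduce the parallel group B2, B3 -> 2/(3*s^2 + 4*s + 1)
(2) collapse the loop (B1 forward, (B2+B3) return) -> (-12*s^3 - 19*s^2 - 8*s - 1)/(6*s^3 + 11*s^2 + 14*s + 3)
Step 2 gives the overall T(s). Then T(0) = -1/3.

Answer: -1/3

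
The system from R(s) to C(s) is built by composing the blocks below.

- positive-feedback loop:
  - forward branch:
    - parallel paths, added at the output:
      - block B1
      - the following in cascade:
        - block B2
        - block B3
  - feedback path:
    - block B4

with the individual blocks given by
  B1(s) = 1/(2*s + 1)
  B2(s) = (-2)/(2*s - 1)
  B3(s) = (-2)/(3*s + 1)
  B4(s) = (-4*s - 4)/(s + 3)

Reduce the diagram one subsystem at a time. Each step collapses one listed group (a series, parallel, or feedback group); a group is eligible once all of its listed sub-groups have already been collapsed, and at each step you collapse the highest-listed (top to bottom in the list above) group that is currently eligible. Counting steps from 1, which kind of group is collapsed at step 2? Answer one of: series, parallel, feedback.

Step 1 - multiply B2, B3 (series)
Step 2 - parallel reduction of B1, (B2*B3)
Step 3 - apply the feedback formula to (B1+(B2*B3)), B4
Step 2: parallel.

Final answer: parallel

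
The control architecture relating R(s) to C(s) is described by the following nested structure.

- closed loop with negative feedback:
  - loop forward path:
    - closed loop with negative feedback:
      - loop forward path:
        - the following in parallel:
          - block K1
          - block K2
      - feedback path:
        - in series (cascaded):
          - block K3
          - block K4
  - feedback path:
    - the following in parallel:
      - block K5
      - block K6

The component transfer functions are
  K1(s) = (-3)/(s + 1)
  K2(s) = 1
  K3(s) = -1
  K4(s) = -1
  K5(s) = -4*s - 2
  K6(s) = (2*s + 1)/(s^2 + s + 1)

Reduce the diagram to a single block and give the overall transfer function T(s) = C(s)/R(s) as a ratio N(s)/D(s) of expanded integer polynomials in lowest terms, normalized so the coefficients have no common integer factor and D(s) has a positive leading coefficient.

1. reduce the parallel group K1, K2: (s - 2)/(s + 1)
2. reduce the series chain K3, K4: 1
3. collapse the loop ((K1+K2) forward, (K3*K4) return): (s - 2)/(2*s - 1)
4. reduce the parallel group K5, K6: (-4*s^3 - 6*s^2 - 4*s - 1)/(s^2 + s + 1)
5. feedback reduction of [(K1+K2)/(1+(K1+K2)*(K3*K4))], (K5+K6), giving the overall T(s)

Hence the answer: (-s^3 + s^2 + s + 2)/(4*s^4 - 4*s^3 - 9*s^2 - 8*s - 1)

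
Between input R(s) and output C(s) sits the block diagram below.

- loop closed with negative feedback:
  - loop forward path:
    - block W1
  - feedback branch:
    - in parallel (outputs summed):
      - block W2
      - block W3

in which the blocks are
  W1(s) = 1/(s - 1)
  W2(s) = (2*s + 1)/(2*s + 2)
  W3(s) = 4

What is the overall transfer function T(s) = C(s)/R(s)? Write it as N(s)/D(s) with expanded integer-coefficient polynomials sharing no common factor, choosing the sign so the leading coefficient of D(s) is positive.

Step 1 - reduce the parallel group W2, W3 = (10*s + 9)/(2*s + 2)
Step 2 - collapse the loop (W1 forward, (W2+W3) return) - this is the overall T(s), already in the required normalized form

Therefore the answer is (2*s + 2)/(2*s^2 + 10*s + 7).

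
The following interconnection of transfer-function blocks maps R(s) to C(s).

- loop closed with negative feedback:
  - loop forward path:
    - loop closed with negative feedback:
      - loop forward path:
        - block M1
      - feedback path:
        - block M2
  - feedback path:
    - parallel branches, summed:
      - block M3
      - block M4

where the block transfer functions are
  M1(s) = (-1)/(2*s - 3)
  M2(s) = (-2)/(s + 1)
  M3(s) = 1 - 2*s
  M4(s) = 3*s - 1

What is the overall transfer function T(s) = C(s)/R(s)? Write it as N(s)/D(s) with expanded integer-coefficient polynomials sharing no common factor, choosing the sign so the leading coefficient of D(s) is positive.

The answer is (-s - 1)/(s^2 - 2*s - 1).

Reasoning:
1. collapse the loop (M1 forward, M2 return) = (-s - 1)/(2*s^2 - s - 1)
2. sum the parallel branches M3, M4 = s
3. feedback reduction of [M1/(1+M1*M2)], (M3+M4) - this is the overall T(s), already in the required normalized form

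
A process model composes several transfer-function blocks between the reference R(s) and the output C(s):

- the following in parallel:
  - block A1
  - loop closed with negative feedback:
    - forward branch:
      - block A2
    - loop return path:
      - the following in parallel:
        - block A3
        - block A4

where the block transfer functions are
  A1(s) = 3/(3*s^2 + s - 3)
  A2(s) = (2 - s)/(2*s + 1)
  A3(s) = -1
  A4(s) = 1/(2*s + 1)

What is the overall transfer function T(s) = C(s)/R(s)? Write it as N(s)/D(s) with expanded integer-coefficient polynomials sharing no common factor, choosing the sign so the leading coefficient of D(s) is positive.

1. add A3, A4 (parallel); result (-2*s)/(2*s + 1)
2. reduce the feedback loop with forward A2 and return (A3+A4); result (-2*s^2 + 3*s + 2)/(6*s^2 + 1)
3. parallel reduction of A1, [A2/(1+A2*(A3+A4))]: this yields T(s), and no further normalization is needed

Final answer: (-6*s^4 + 7*s^3 + 33*s^2 - 7*s - 3)/(18*s^4 + 6*s^3 - 15*s^2 + s - 3)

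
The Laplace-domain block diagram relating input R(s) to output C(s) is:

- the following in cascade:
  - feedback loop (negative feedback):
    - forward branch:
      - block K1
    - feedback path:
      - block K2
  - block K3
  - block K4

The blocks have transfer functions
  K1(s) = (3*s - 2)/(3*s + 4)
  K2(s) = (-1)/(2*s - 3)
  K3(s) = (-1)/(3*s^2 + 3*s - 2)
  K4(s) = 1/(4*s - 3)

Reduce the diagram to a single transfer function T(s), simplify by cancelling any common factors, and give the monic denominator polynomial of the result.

Step 1. reduce the feedback loop with forward K1 and return K2 gives (6*s^2 - 13*s + 6)/(6*s^2 - 4*s - 10)
Step 2. multiply [K1/(1+K1*K2)], K3, K4 (series) gives (-6*s^2 + 13*s - 6)/(72*s^5 - 30*s^4 - 234*s^3 + 74*s^2 + 146*s - 60)
No further cancellation is possible in the step-2 result, so that is T(s). Its denominator becomes monic after dividing by the leading coefficient 72.

Answer: s^5 - 5*s^4/12 - 13*s^3/4 + 37*s^2/36 + 73*s/36 - 5/6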